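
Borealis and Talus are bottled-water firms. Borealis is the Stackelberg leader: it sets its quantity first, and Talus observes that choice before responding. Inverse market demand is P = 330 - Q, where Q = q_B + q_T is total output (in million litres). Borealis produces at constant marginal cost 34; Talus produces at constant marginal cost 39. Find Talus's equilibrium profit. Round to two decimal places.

4935.06

Solve by backward induction. Given q_B, the follower Talus maximises π_T = (330 - q_B - q_T)q_T - 39q_T.
Follower FOC: 291 - q_B - 2q_T = 0, so q_T(q_B) = (291 - q_B)/2.
Borealis substitutes q_T(q_B) into its own profit: π_B = q_B(330 - q_B - (291 - q_B)/2) - 34q_B = (369/2 - (1/2)q_B)q_B - 34q_B.
Maximising: ∂π_B/∂q_B = 301/2 - q_B = 0, giving q_B = 301/2.
Then q_T = (291 - 301/2)/2 = 281/4.
Price P = 330 - 883/4 = 437/4.
Talus's profit: (437/4 - 39)·(281/4) = 4935.0625.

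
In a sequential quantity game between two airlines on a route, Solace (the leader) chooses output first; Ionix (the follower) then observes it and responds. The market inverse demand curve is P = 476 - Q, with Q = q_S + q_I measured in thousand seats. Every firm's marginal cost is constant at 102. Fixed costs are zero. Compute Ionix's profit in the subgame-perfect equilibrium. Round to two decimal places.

Solve by backward induction. Given q_S, the follower Ionix maximises π_I = (476 - q_S - q_I)q_I - 102q_I.
Setting the follower's marginal profit to zero, 374 - q_S - 2q_I = 0, i.e. q_I = (374 - q_S)/2.
The leader anticipates this reaction. Substituting into P = 476 - Q gives P = 289 - (1/2)q_S, so π_S = (289 - (1/2)q_S)q_S - 102q_S.
The leader's first-order condition 187 - q_S = 0 yields q_S = 187.
Then q_I = (374 - 187)/2 = 187/2.
Price P = 476 - 561/2 = 391/2.
Ionix's profit: (391/2 - 102)·(187/2) = 8742.2500.

8742.25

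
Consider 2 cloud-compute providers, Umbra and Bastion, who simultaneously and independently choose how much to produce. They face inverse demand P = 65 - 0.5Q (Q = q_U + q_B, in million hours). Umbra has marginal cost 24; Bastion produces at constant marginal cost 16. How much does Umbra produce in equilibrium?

Umbra's profit: π_U = (65 - 0.5Q)q_U - (24q_U). Setting ∂π_U/∂q_U = 0: 41 - q_U - (1/2)(q_B) = 0.
Bastion's profit: π_B = (65 - 0.5Q)q_B - (16q_B). Setting ∂π_B/∂q_B = 0: 49 - q_B - (1/2)(q_U) = 0.
So q_U = (41 - (1/2)q_B) and q_B = (49 - (1/2)q_U).
Substituting one into the other gives q_U = 22 and q_B = 38.

22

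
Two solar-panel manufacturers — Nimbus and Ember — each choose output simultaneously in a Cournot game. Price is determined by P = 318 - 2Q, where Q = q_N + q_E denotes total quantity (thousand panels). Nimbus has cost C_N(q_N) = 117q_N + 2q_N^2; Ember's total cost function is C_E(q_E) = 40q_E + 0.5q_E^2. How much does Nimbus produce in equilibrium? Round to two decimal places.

Nimbus's profit: π_N = (318 - 2Q)q_N - (117q_N + 2q_N²). Setting ∂π_N/∂q_N = 0: 201 - 8q_N - 2(q_E) = 0.
Ember's profit: π_E = (318 - 2Q)q_E - (40q_E + (1/2)q_E²). Setting ∂π_E/∂q_E = 0: 278 - 5q_E - 2(q_N) = 0.
So q_N = (201 - 2q_E)/8 and q_E = (278 - 2q_N)/5.
Substituting one into the other gives q_N = 449/36 and q_E = 911/18.

12.47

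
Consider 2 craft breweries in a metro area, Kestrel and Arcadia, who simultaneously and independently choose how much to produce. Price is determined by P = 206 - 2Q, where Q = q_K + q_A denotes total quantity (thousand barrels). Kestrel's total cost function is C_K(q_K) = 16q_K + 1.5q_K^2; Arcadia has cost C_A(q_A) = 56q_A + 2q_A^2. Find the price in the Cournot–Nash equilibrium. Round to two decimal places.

133.31

Kestrel's profit: π_K = (206 - 2Q)q_K - (16q_K + (3/2)q_K²). Setting ∂π_K/∂q_K = 0: 190 - 7q_K - 2(q_A) = 0.
Arcadia's profit: π_A = (206 - 2Q)q_A - (56q_A + 2q_A²). Setting ∂π_A/∂q_A = 0: 150 - 8q_A - 2(q_K) = 0.
Rearranging gives the reaction functions q_K = (190 - 2q_A)/7 and q_A = (150 - 2q_K)/8.
Solving the pair: q_K = 305/13, q_A = 335/26.
Total output Q = 945/26, so price P = 206 - 2·(945/26) = 1733/13.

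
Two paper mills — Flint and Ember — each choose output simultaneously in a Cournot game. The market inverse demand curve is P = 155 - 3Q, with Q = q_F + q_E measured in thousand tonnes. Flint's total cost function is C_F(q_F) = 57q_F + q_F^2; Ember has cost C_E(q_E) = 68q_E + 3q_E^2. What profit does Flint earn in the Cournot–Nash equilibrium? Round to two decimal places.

Flint's profit: π_F = (155 - 3Q)q_F - (57q_F + q_F²). Setting ∂π_F/∂q_F = 0: 98 - 8q_F - 3(q_E) = 0.
Ember's first-order condition: 87 - 12q_E - 3(q_F) = 0.
So q_F = (98 - 3q_E)/8 and q_E = (87 - 3q_F)/12.
Substituting one into the other gives q_F = 305/29 and q_E = 134/29.
Price P = 155 - 3·(439/29) = 109.5862.
Flint's profit: 109.5862·(305/29) - 57·(305/29) - (305/29)² = 442.4495.

442.45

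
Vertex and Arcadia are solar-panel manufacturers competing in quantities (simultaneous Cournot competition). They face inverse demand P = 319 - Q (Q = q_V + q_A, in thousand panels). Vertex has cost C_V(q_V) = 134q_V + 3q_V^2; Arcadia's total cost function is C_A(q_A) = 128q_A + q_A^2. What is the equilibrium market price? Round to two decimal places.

Vertex's profit: π_V = (319 - Q)q_V - (134q_V + 3q_V²). Setting ∂π_V/∂q_V = 0: 185 - 8q_V - (q_A) = 0.
Arcadia's first-order condition: 191 - 4q_A - (q_V) = 0.
Rearranging gives the reaction functions q_V = (185 - q_A)/8 and q_A = (191 - q_V)/4.
Solving the pair: q_V = 549/31, q_A = 1343/31.
Total output Q = 1892/31, so price P = 319 - 1892/31 = 257.9677.

257.97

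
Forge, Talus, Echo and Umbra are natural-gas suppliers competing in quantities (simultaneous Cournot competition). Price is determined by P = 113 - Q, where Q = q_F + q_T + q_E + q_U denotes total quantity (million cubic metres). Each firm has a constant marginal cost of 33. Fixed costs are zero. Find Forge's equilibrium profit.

A representative firm's profit is π_i = q_i(113 - Q) - 33q_i.
First-order condition (treating rivals' output as given): 80 - 2q_i - Σ_{j≠i} q_j = 0.
By symmetry each firm produces the same amount; substituting Σ_{j≠i} q_j = 3q_i yields q_i = 80/5 = 16.
Price P = 113 - 64 = 49.
Forge's profit: (49 - 33)·16 = 256.

256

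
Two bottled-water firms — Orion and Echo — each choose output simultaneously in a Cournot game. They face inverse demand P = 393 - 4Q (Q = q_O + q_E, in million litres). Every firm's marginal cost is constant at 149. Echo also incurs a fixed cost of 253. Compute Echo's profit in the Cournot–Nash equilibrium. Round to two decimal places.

Each firm earns π_i = (393 - 4Q)q_i - 149q_i.
Setting ∂π_i/∂q_i = 0 with rivals' quantities fixed: 244 - 8q_i - 4q_j = 0.
By symmetry each firm produces the same amount; substituting q_j = q_i yields q_i = 244/12 = 61/3.
Price P = 393 - 4·(122/3) = 691/3.
Echo's profit: (691/3 - 149)·(61/3) - 253 = 1400.7778.

1400.78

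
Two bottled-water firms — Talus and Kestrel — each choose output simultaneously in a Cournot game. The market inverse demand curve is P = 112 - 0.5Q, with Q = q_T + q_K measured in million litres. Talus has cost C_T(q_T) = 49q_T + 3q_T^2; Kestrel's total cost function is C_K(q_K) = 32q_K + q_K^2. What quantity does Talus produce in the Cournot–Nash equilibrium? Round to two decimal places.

Talus's profit: π_T = (112 - 0.5Q)q_T - (49q_T + 3q_T²). Setting ∂π_T/∂q_T = 0: 63 - 7q_T - (1/2)(q_K) = 0.
Kestrel's profit: π_K = (112 - 0.5Q)q_K - (32q_K + q_K²). Setting ∂π_K/∂q_K = 0: 80 - 3q_K - (1/2)(q_T) = 0.
Rearranging gives the reaction functions q_T = (63 - (1/2)q_K)/7 and q_K = (80 - (1/2)q_T)/3.
Substituting one into the other gives q_T = 596/83 and q_K = 25.4699.

7.18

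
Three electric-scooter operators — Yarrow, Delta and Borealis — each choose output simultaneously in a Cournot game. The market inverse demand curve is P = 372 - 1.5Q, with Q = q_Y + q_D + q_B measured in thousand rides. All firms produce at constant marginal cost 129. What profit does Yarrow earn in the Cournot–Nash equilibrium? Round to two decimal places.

A representative firm's profit is π_i = q_i(372 - 1.5Q) - 129q_i.
Setting ∂π_i/∂q_i = 0 with rivals' quantities fixed: 243 - 3q_i - (3/2)·Σ_{j≠i} q_j = 0.
By symmetry each firm produces the same amount; substituting Σ_{j≠i} q_j = 2q_i yields q_i = 243/6 = 81/2.
Price P = 372 - (3/2)·(243/2) = 759/4.
Yarrow's profit: (759/4 - 129)·(81/2) = 2460.3750.

2460.38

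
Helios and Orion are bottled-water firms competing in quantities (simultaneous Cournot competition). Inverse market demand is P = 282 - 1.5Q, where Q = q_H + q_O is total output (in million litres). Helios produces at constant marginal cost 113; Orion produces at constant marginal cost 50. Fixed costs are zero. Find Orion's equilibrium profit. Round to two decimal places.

6446.30

Helios's profit: π_H = (282 - 1.5Q)q_H - (113q_H). Setting ∂π_H/∂q_H = 0: 169 - 3q_H - (3/2)(q_O) = 0.
Orion's profit: π_O = (282 - 1.5Q)q_O - (50q_O). Setting ∂π_O/∂q_O = 0: 232 - 3q_O - (3/2)(q_H) = 0.
Rearranging gives the reaction functions q_H = (169 - (3/2)q_O)/3 and q_O = (232 - (3/2)q_H)/3.
Substituting one into the other gives q_H = 212/9 and q_O = 590/9.
Price P = 282 - (3/2)·(802/9) = 445/3.
Orion's profit: (445/3 - 50)·(590/9) = 6446.2963.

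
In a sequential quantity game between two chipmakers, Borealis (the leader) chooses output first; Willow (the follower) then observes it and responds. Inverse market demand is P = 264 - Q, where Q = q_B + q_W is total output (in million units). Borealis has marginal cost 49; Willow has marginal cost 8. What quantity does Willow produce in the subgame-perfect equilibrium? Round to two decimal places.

The follower Willow best-responds to any q_B: π_W = (264 - Q)q_W - 8q_W.
Follower FOC: 256 - q_B - 2q_W = 0, so q_W(q_B) = (256 - q_B)/2.
Borealis substitutes q_W(q_B) into its own profit: π_B = q_B(264 - q_B - (256 - q_B)/2) - 49q_B = (136 - (1/2)q_B)q_B - 49q_B.
Maximising: ∂π_B/∂q_B = 87 - q_B = 0, giving q_B = 87.
Then q_W = (256 - 87)/2 = 169/2.

84.50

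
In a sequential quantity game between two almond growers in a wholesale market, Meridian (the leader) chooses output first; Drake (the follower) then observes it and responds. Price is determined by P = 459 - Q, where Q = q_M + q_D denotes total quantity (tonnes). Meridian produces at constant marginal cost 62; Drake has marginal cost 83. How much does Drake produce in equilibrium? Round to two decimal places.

Solve by backward induction. Given q_M, the follower Drake maximises π_D = (459 - q_M - q_D)q_D - 83q_D.
Setting the follower's marginal profit to zero, 376 - q_M - 2q_D = 0, i.e. q_D = (376 - q_M)/2.
Meridian substitutes q_D(q_M) into its own profit: π_M = q_M(459 - q_M - (376 - q_M)/2) - 62q_M = (271 - (1/2)q_M)q_M - 62q_M.
Maximising: ∂π_M/∂q_M = 209 - q_M = 0, giving q_M = 209.
Then q_D = (376 - 209)/2 = 167/2.

83.50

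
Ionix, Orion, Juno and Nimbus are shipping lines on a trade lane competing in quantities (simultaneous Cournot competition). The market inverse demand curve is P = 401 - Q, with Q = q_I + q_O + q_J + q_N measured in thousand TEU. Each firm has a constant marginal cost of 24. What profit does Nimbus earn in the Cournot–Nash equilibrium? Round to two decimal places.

5685.16

A representative firm's profit is π_i = q_i(401 - Q) - 24q_i.
First-order condition (treating rivals' output as given): 377 - 2q_i - Σ_{j≠i} q_j = 0.
By symmetry each firm produces the same amount; substituting Σ_{j≠i} q_j = 3q_i yields q_i = 377/5.
Price P = 401 - 1508/5 = 497/5.
Nimbus's profit: (497/5 - 24)·(377/5) = 5685.1600.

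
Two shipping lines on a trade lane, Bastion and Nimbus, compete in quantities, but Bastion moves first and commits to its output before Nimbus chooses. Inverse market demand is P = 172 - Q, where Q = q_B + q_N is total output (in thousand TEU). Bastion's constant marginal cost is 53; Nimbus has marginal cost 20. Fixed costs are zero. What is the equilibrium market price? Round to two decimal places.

74.50

Solve by backward induction. Given q_B, the follower Nimbus maximises π_N = (172 - q_B - q_N)q_N - 20q_N.
Follower FOC: 152 - q_B - 2q_N = 0, so q_N(q_B) = (152 - q_B)/2.
The leader anticipates this reaction. Substituting into P = 172 - Q gives P = 96 - (1/2)q_B, so π_B = (96 - (1/2)q_B)q_B - 53q_B.
The leader's first-order condition 43 - q_B = 0 yields q_B = 43.
Then q_N = (152 - 43)/2 = 109/2.
Total output Q = 195/2, so price P = 172 - 195/2 = 149/2.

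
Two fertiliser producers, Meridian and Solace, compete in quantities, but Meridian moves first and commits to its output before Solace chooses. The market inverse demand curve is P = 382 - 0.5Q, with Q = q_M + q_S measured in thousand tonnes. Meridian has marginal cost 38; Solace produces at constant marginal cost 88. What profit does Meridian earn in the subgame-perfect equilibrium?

38809

Solve by backward induction. Given q_M, the follower Solace maximises π_S = (382 - (1/2)q_M - (1/2)q_S)q_S - 88q_S.
Follower FOC: 294 - (1/2)q_M - q_S = 0, so q_S(q_M) = (294 - (1/2)q_M).
The leader anticipates this reaction. Substituting into P = 382 - 0.5Q gives P = 235 - (1/4)q_M, so π_M = (235 - (1/4)q_M)q_M - 38q_M.
Maximising: ∂π_M/∂q_M = 197 - (1/2)q_M = 0, giving q_M = 394.
Then q_S = (294 - (1/2)·394) = 97.
Price P = 382 - (1/2)·491 = 273/2.
Meridian's profit: (273/2 - 38)·394 = 38809.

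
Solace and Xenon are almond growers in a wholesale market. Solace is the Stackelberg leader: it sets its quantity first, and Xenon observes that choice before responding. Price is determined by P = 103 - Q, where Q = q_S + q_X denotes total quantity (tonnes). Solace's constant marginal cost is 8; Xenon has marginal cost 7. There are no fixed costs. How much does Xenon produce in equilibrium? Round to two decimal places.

24.50

Solve by backward induction. Given q_S, the follower Xenon maximises π_X = (103 - q_S - q_X)q_X - 7q_X.
Setting the follower's marginal profit to zero, 96 - q_S - 2q_X = 0, i.e. q_X = (96 - q_S)/2.
Solace substitutes q_X(q_S) into its own profit: π_S = q_S(103 - q_S - (96 - q_S)/2) - 8q_S = (55 - (1/2)q_S)q_S - 8q_S.
The leader's first-order condition 47 - q_S = 0 yields q_S = 47.
Then q_X = (96 - 47)/2 = 49/2.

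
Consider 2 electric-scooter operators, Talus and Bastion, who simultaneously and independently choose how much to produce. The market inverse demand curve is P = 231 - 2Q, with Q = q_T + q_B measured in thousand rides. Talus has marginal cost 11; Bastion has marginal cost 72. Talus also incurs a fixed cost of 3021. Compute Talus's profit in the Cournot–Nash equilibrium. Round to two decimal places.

1365.72

Talus's profit: π_T = (231 - 2Q)q_T - (11q_T). Setting ∂π_T/∂q_T = 0: 220 - 4q_T - 2(q_B) = 0.
Bastion's profit: π_B = (231 - 2Q)q_B - (72q_B). Setting ∂π_B/∂q_B = 0: 159 - 4q_B - 2(q_T) = 0.
Best responses: q_T = (220 - 2q_B)/4, q_B = (159 - 2q_T)/4.
Substituting one into the other gives q_T = 281/6 and q_B = 49/3.
Price P = 231 - 2·(379/6) = 314/3.
Talus's profit: (314/3 - 11)·(281/6) - 3021 = 1365.7222.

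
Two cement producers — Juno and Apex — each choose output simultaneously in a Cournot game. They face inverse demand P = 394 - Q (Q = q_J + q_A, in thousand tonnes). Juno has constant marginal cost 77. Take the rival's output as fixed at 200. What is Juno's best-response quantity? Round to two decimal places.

58.50

With the rival's output fixed at 200, Juno's profit is π_J = (394 - 200 - q_J)q_J - (77q_J) = (194 - q_J)q_J - (77q_J).
∂π_J/∂q_J = 117 - 2q_J = 0, so q_J = 117/2.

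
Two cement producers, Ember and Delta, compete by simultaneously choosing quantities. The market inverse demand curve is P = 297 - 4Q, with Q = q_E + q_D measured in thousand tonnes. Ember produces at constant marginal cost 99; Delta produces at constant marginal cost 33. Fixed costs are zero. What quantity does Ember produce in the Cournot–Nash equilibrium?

11

Ember's profit: π_E = (297 - 4Q)q_E - (99q_E). Setting ∂π_E/∂q_E = 0: 198 - 8q_E - 4(q_D) = 0.
Delta's profit: π_D = (297 - 4Q)q_D - (33q_D). Setting ∂π_D/∂q_D = 0: 264 - 8q_D - 4(q_E) = 0.
Rearranging gives the reaction functions q_E = (198 - 4q_D)/8 and q_D = (264 - 4q_E)/8.
Solving the pair: q_E = 11, q_D = 55/2.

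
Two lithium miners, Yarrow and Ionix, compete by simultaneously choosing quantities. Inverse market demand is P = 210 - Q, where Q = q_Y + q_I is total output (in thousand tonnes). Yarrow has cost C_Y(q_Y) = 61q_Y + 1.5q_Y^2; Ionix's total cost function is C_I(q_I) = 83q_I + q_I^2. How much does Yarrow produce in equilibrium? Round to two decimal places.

Yarrow's profit: π_Y = (210 - Q)q_Y - (61q_Y + (3/2)q_Y²). Setting ∂π_Y/∂q_Y = 0: 149 - 5q_Y - (q_I) = 0.
Ionix's first-order condition: 127 - 4q_I - (q_Y) = 0.
Rearranging gives the reaction functions q_Y = (149 - q_I)/5 and q_I = (127 - q_Y)/4.
Substituting one into the other gives q_Y = 469/19 and q_I = 486/19.

24.68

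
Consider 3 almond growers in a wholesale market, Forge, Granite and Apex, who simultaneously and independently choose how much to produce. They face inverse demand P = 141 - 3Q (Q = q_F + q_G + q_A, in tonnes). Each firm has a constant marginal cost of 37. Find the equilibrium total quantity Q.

26

A representative firm's profit is π_i = q_i(141 - 3Q) - 37q_i.
Setting ∂π_i/∂q_i = 0 with rivals' quantities fixed: 104 - 6q_i - 3·Σ_{j≠i} q_j = 0.
By symmetry each firm produces the same amount; substituting Σ_{j≠i} q_j = 2q_i yields q_i = 104/12 = 26/3.
Total output Q = 26/3 + 26/3 + 26/3 = 26.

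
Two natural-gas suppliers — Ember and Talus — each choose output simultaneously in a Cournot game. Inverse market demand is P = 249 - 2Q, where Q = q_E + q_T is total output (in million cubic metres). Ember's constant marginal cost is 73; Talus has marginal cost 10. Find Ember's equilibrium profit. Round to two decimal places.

Ember's profit: π_E = (249 - 2Q)q_E - (73q_E). Setting ∂π_E/∂q_E = 0: 176 - 4q_E - 2(q_T) = 0.
Talus's profit: π_T = (249 - 2Q)q_T - (10q_T). Setting ∂π_T/∂q_T = 0: 239 - 4q_T - 2(q_E) = 0.
Best responses: q_E = (176 - 2q_T)/4, q_T = (239 - 2q_E)/4.
Solving the pair: q_E = 113/6, q_T = 151/3.
Price P = 249 - 2·(415/6) = 332/3.
Ember's profit: (332/3 - 73)·(113/6) = 709.3889.

709.39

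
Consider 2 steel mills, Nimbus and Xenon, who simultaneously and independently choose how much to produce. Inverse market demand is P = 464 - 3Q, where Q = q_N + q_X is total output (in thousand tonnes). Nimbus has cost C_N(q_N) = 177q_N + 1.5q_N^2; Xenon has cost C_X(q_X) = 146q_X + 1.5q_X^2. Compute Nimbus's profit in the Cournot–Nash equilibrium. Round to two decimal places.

2303.51

Nimbus's profit: π_N = (464 - 3Q)q_N - (177q_N + (3/2)q_N²). Setting ∂π_N/∂q_N = 0: 287 - 9q_N - 3(q_X) = 0.
Xenon's first-order condition: 318 - 9q_X - 3(q_N) = 0.
So q_N = (287 - 3q_X)/9 and q_X = (318 - 3q_N)/9.
Substituting one into the other gives q_N = 181/8 and q_X = 667/24.
Price P = 464 - 3·(605/12) = 1251/4.
Nimbus's profit: (1251/4)·(181/8) - 177·(181/8) - (3/2)(181/8)² = 2303.5078.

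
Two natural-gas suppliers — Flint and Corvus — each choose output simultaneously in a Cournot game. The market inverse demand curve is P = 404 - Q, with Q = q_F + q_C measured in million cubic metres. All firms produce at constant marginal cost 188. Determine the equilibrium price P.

260

A representative firm's profit is π_i = q_i(404 - Q) - 188q_i.
Setting ∂π_i/∂q_i = 0 with rivals' quantities fixed: 216 - 2q_i - q_j = 0.
By symmetry each firm produces the same amount; substituting q_j = q_i yields q_i = 216/3 = 72.
Total output Q = 144, so price P = 404 - 144 = 260.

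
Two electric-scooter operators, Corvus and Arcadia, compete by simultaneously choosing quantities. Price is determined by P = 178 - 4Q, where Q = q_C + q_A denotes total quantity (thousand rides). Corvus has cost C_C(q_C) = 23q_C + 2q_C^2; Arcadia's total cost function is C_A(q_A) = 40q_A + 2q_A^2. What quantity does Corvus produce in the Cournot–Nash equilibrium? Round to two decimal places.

10.22

Corvus's profit: π_C = (178 - 4Q)q_C - (23q_C + 2q_C²). Setting ∂π_C/∂q_C = 0: 155 - 12q_C - 4(q_A) = 0.
Arcadia's profit: π_A = (178 - 4Q)q_A - (40q_A + 2q_A²). Setting ∂π_A/∂q_A = 0: 138 - 12q_A - 4(q_C) = 0.
So q_C = (155 - 4q_A)/12 and q_A = (138 - 4q_C)/12.
Substituting one into the other gives q_C = 327/32 and q_A = 259/32.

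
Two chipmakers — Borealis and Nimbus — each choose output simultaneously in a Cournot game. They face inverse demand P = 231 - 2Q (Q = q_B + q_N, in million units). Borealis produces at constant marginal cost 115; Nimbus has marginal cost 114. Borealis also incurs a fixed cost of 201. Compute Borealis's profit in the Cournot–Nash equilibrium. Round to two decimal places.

533.72

Borealis's profit: π_B = (231 - 2Q)q_B - (115q_B). Setting ∂π_B/∂q_B = 0: 116 - 4q_B - 2(q_N) = 0.
Nimbus's first-order condition: 117 - 4q_N - 2(q_B) = 0.
So q_B = (116 - 2q_N)/4 and q_N = (117 - 2q_B)/4.
Substituting one into the other gives q_B = 115/6 and q_N = 59/3.
Price P = 231 - 2·(233/6) = 460/3.
Borealis's profit: (460/3 - 115)·(115/6) - 201 = 533.7222.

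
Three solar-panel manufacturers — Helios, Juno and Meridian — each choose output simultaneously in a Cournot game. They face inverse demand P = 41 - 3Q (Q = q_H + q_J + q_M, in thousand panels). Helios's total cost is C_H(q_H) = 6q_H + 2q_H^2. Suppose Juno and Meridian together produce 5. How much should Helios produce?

2

With rivals' combined output fixed at 5, Helios's profit is π_H = (41 - 3·5 - 3q_H)q_H - (6q_H + 2q_H²) = (26 - 3q_H)q_H - (6q_H + 2q_H²).
∂π_H/∂q_H = 20 - 10q_H = 0, so q_H = 2.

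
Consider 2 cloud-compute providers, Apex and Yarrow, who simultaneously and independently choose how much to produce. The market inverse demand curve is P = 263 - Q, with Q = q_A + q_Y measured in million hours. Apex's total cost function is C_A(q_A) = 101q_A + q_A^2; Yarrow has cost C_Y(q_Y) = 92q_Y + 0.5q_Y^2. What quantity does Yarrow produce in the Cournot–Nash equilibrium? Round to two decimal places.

Apex's profit: π_A = (263 - Q)q_A - (101q_A + q_A²). Setting ∂π_A/∂q_A = 0: 162 - 4q_A - (q_Y) = 0.
Yarrow's profit: π_Y = (263 - Q)q_Y - (92q_Y + (1/2)q_Y²). Setting ∂π_Y/∂q_Y = 0: 171 - 3q_Y - (q_A) = 0.
So q_A = (162 - q_Y)/4 and q_Y = (171 - q_A)/3.
Solving the pair: q_A = 315/11, q_Y = 522/11.

47.45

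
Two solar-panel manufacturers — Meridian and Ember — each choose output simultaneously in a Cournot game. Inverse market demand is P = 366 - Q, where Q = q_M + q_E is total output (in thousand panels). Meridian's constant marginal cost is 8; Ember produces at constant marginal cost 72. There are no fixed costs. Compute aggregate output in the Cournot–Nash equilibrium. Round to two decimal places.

217.33

Meridian's profit: π_M = (366 - Q)q_M - (8q_M). Setting ∂π_M/∂q_M = 0: 358 - 2q_M - (q_E) = 0.
Ember's first-order condition: 294 - 2q_E - (q_M) = 0.
Best responses: q_M = (358 - q_E)/2, q_E = (294 - q_M)/2.
Substituting one into the other gives q_M = 422/3 and q_E = 230/3.
Total output Q = 422/3 + 230/3 = 652/3.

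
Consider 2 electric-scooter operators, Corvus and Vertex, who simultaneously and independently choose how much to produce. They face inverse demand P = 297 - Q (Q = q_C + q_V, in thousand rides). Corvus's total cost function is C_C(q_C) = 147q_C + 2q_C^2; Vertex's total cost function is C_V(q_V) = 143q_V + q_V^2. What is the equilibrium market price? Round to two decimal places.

243.96

Corvus's profit: π_C = (297 - Q)q_C - (147q_C + 2q_C²). Setting ∂π_C/∂q_C = 0: 150 - 6q_C - (q_V) = 0.
Vertex's first-order condition: 154 - 4q_V - (q_C) = 0.
Best responses: q_C = (150 - q_V)/6, q_V = (154 - q_C)/4.
Solving the pair: q_C = 446/23, q_V = 774/23.
Total output Q = 1220/23, so price P = 297 - 1220/23 = 243.9565.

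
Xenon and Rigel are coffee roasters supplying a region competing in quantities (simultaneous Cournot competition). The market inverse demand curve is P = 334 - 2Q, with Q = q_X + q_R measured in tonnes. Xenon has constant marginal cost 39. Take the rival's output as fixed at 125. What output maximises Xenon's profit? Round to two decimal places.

With the rival's output fixed at 125, Xenon's profit is π_X = (334 - 2·125 - 2q_X)q_X - (39q_X) = (84 - 2q_X)q_X - (39q_X).
∂π_X/∂q_X = 45 - 4q_X = 0, so q_X = 45/4.

11.25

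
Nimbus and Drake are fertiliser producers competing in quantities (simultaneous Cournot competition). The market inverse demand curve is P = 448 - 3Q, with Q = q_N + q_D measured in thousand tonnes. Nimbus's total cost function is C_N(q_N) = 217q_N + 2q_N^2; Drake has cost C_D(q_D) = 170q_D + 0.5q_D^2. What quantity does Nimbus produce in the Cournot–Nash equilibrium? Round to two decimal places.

12.84

Nimbus's profit: π_N = (448 - 3Q)q_N - (217q_N + 2q_N²). Setting ∂π_N/∂q_N = 0: 231 - 10q_N - 3(q_D) = 0.
Drake's profit: π_D = (448 - 3Q)q_D - (170q_D + (1/2)q_D²). Setting ∂π_D/∂q_D = 0: 278 - 7q_D - 3(q_N) = 0.
Rearranging gives the reaction functions q_N = (231 - 3q_D)/10 and q_D = (278 - 3q_N)/7.
Solving the pair: q_N = 783/61, q_D = 34.2131.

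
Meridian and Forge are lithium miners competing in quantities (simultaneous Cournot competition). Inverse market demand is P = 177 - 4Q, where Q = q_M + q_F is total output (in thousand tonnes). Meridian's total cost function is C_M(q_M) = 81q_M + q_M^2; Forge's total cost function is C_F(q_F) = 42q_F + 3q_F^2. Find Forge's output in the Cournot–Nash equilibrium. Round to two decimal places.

Meridian's profit: π_M = (177 - 4Q)q_M - (81q_M + q_M²). Setting ∂π_M/∂q_M = 0: 96 - 10q_M - 4(q_F) = 0.
Forge's first-order condition: 135 - 14q_F - 4(q_M) = 0.
Rearranging gives the reaction functions q_M = (96 - 4q_F)/10 and q_F = (135 - 4q_M)/14.
Solving the pair: q_M = 201/31, q_F = 483/62.

7.79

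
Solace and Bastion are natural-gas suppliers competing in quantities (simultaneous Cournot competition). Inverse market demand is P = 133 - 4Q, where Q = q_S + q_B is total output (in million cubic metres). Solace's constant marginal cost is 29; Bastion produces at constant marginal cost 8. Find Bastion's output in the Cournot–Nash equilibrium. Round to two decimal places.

Solace's profit: π_S = (133 - 4Q)q_S - (29q_S). Setting ∂π_S/∂q_S = 0: 104 - 8q_S - 4(q_B) = 0.
Bastion's first-order condition: 125 - 8q_B - 4(q_S) = 0.
Rearranging gives the reaction functions q_S = (104 - 4q_B)/8 and q_B = (125 - 4q_S)/8.
Substituting one into the other gives q_S = 83/12 and q_B = 73/6.

12.17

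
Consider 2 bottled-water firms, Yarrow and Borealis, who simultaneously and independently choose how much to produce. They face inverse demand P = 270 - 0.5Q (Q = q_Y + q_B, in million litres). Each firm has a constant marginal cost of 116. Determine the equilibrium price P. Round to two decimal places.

A representative firm's profit is π_i = q_i(270 - 0.5Q) - 116q_i.
First-order condition (treating rivals' output as given): 154 - q_i - (1/2)q_j = 0.
With identical firms every q_j equals q_i, so q_j = q_i and 154 = (3/2)q_i, giving q_i = 308/3.
Total output Q = 616/3, so price P = 270 - (1/2)·(616/3) = 502/3.

167.33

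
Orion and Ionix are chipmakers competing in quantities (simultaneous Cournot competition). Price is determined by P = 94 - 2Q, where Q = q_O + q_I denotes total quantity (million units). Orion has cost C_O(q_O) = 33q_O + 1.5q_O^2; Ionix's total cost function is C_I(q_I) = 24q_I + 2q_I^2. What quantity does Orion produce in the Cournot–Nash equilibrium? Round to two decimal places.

6.69

Orion's profit: π_O = (94 - 2Q)q_O - (33q_O + (3/2)q_O²). Setting ∂π_O/∂q_O = 0: 61 - 7q_O - 2(q_I) = 0.
Ionix's profit: π_I = (94 - 2Q)q_I - (24q_I + 2q_I²). Setting ∂π_I/∂q_I = 0: 70 - 8q_I - 2(q_O) = 0.
Best responses: q_O = (61 - 2q_I)/7, q_I = (70 - 2q_O)/8.
Substituting one into the other gives q_O = 87/13 and q_I = 92/13.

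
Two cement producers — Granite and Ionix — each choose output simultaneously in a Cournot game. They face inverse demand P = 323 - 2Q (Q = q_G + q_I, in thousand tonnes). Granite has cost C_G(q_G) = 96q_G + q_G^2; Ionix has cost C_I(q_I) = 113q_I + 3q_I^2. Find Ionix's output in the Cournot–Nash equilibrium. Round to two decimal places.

Granite's profit: π_G = (323 - 2Q)q_G - (96q_G + q_G²). Setting ∂π_G/∂q_G = 0: 227 - 6q_G - 2(q_I) = 0.
Ionix's profit: π_I = (323 - 2Q)q_I - (113q_I + 3q_I²). Setting ∂π_I/∂q_I = 0: 210 - 10q_I - 2(q_G) = 0.
Best responses: q_G = (227 - 2q_I)/6, q_I = (210 - 2q_G)/10.
Substituting one into the other gives q_G = 925/28 and q_I = 403/28.

14.39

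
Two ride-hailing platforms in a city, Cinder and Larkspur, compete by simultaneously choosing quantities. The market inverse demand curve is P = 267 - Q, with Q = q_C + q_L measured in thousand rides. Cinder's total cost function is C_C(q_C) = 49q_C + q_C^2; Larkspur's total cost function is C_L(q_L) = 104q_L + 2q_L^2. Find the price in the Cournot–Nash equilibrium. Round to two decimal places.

Cinder's profit: π_C = (267 - Q)q_C - (49q_C + q_C²). Setting ∂π_C/∂q_C = 0: 218 - 4q_C - (q_L) = 0.
Larkspur's first-order condition: 163 - 6q_L - (q_C) = 0.
So q_C = (218 - q_L)/4 and q_L = (163 - q_C)/6.
Solving the pair: q_C = 1145/23, q_L = 434/23.
Total output Q = 1579/23, so price P = 267 - 1579/23 = 198.3478.

198.35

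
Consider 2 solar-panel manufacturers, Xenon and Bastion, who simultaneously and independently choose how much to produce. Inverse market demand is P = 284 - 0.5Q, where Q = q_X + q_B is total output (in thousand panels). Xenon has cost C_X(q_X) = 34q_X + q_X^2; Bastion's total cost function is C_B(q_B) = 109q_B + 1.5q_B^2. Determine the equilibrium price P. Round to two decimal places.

Xenon's profit: π_X = (284 - 0.5Q)q_X - (34q_X + q_X²). Setting ∂π_X/∂q_X = 0: 250 - 3q_X - (1/2)(q_B) = 0.
Bastion's profit: π_B = (284 - 0.5Q)q_B - (109q_B + (3/2)q_B²). Setting ∂π_B/∂q_B = 0: 175 - 4q_B - (1/2)(q_X) = 0.
Best responses: q_X = (250 - (1/2)q_B)/3, q_B = (175 - (1/2)q_X)/4.
Substituting one into the other gives q_X = 77.6596 and q_B = 1600/47.
Total output Q = 111.7021, so price P = 284 - (1/2)·111.7021 = 228.1489.

228.15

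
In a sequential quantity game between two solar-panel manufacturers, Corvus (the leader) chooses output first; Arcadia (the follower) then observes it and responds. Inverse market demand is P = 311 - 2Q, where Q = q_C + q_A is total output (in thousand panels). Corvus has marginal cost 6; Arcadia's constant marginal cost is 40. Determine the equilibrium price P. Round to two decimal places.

Solve by backward induction. Given q_C, the follower Arcadia maximises π_A = (311 - 2q_C - 2q_A)q_A - 40q_A.
∂π_A/∂q_A = 271 - 2q_C - 4q_A = 0 gives the reaction function q_A = (271 - 2q_C)/4.
The leader anticipates this reaction. Substituting into P = 311 - 2Q gives P = 351/2 - q_C, so π_C = (351/2 - q_C)q_C - 6q_C.
The leader's first-order condition 339/2 - 2q_C = 0 yields q_C = 339/4.
Then q_A = (271 - 2·(339/4))/4 = 203/8.
Total output Q = 881/8, so price P = 311 - 2·(881/8) = 363/4.

90.75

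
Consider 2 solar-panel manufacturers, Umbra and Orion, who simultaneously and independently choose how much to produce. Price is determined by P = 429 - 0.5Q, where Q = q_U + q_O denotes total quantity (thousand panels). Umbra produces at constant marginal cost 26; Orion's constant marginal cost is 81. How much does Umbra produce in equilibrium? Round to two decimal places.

Umbra's profit: π_U = (429 - 0.5Q)q_U - (26q_U). Setting ∂π_U/∂q_U = 0: 403 - q_U - (1/2)(q_O) = 0.
Orion's profit: π_O = (429 - 0.5Q)q_O - (81q_O). Setting ∂π_O/∂q_O = 0: 348 - q_O - (1/2)(q_U) = 0.
So q_U = (403 - (1/2)q_O) and q_O = (348 - (1/2)q_U).
Solving the pair: q_U = 916/3, q_O = 586/3.

305.33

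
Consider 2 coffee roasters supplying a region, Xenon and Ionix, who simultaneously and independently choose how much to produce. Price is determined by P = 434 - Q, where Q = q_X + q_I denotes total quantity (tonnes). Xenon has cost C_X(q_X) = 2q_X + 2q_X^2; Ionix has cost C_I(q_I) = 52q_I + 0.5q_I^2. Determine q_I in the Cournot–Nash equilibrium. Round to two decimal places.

Xenon's profit: π_X = (434 - Q)q_X - (2q_X + 2q_X²). Setting ∂π_X/∂q_X = 0: 432 - 6q_X - (q_I) = 0.
Ionix's profit: π_I = (434 - Q)q_I - (52q_I + (1/2)q_I²). Setting ∂π_I/∂q_I = 0: 382 - 3q_I - (q_X) = 0.
Rearranging gives the reaction functions q_X = (432 - q_I)/6 and q_I = (382 - q_X)/3.
Solving the pair: q_X = 914/17, q_I = 1860/17.

109.41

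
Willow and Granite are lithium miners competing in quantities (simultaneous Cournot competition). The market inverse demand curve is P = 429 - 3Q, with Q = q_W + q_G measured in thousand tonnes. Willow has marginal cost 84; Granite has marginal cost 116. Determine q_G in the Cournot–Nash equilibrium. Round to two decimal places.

Willow's profit: π_W = (429 - 3Q)q_W - (84q_W). Setting ∂π_W/∂q_W = 0: 345 - 6q_W - 3(q_G) = 0.
Granite's profit: π_G = (429 - 3Q)q_G - (116q_G). Setting ∂π_G/∂q_G = 0: 313 - 6q_G - 3(q_W) = 0.
Rearranging gives the reaction functions q_W = (345 - 3q_G)/6 and q_G = (313 - 3q_W)/6.
Solving the pair: q_W = 377/9, q_G = 281/9.

31.22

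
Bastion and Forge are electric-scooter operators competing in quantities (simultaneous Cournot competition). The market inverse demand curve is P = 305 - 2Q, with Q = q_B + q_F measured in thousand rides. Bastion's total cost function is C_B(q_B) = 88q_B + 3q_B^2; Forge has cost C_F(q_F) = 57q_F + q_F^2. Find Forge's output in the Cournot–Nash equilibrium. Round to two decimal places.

Bastion's profit: π_B = (305 - 2Q)q_B - (88q_B + 3q_B²). Setting ∂π_B/∂q_B = 0: 217 - 10q_B - 2(q_F) = 0.
Forge's profit: π_F = (305 - 2Q)q_F - (57q_F + q_F²). Setting ∂π_F/∂q_F = 0: 248 - 6q_F - 2(q_B) = 0.
Rearranging gives the reaction functions q_B = (217 - 2q_F)/10 and q_F = (248 - 2q_B)/6.
Solving the pair: q_B = 403/28, q_F = 1023/28.

36.54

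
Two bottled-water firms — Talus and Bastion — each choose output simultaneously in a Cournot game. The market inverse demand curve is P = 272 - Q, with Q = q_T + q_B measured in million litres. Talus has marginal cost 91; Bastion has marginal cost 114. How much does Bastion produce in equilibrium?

45

Talus's profit: π_T = (272 - Q)q_T - (91q_T). Setting ∂π_T/∂q_T = 0: 181 - 2q_T - (q_B) = 0.
Bastion's first-order condition: 158 - 2q_B - (q_T) = 0.
Rearranging gives the reaction functions q_T = (181 - q_B)/2 and q_B = (158 - q_T)/2.
Solving the pair: q_T = 68, q_B = 45.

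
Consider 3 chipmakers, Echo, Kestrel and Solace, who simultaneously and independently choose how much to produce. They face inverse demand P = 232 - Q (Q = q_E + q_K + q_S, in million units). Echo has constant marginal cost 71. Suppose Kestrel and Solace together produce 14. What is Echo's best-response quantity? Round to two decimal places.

With rivals' combined output fixed at 14, Echo's profit is π_E = (232 - 14 - q_E)q_E - (71q_E) = (218 - q_E)q_E - (71q_E).
∂π_E/∂q_E = 147 - 2q_E = 0, so q_E = 147/2.

73.50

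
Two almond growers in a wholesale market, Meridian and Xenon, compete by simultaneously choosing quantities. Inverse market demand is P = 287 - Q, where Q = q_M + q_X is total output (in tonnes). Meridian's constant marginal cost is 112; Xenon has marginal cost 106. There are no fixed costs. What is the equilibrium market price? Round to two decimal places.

168.33

Meridian's profit: π_M = (287 - Q)q_M - (112q_M). Setting ∂π_M/∂q_M = 0: 175 - 2q_M - (q_X) = 0.
Xenon's profit: π_X = (287 - Q)q_X - (106q_X). Setting ∂π_X/∂q_X = 0: 181 - 2q_X - (q_M) = 0.
So q_M = (175 - q_X)/2 and q_X = (181 - q_M)/2.
Substituting one into the other gives q_M = 169/3 and q_X = 187/3.
Total output Q = 356/3, so price P = 287 - 356/3 = 505/3.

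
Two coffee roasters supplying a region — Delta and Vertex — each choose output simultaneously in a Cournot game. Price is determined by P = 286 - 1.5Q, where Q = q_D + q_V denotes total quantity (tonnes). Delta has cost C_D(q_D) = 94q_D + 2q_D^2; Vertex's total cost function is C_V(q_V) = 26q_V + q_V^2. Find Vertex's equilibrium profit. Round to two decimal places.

Delta's profit: π_D = (286 - 1.5Q)q_D - (94q_D + 2q_D²). Setting ∂π_D/∂q_D = 0: 192 - 7q_D - (3/2)(q_V) = 0.
Vertex's first-order condition: 260 - 5q_V - (3/2)(q_D) = 0.
Rearranging gives the reaction functions q_D = (192 - (3/2)q_V)/7 and q_V = (260 - (3/2)q_D)/5.
Substituting one into the other gives q_D = 17.4046 and q_V = 46.7786.
Price P = 286 - (3/2)·64.1832 = 189.7252.
Vertex's profit: 189.7252·46.7786 - 26·46.7786 - 46.7786² = 5470.5996.

5470.60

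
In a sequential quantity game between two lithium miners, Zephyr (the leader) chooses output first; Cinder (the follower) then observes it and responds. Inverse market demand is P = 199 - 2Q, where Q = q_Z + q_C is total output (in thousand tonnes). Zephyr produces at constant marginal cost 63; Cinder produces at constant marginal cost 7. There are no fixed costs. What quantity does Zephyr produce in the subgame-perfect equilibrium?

20

Solve by backward induction. Given q_Z, the follower Cinder maximises π_C = (199 - 2q_Z - 2q_C)q_C - 7q_C.
∂π_C/∂q_C = 192 - 2q_Z - 4q_C = 0 gives the reaction function q_C = (192 - 2q_Z)/4.
Zephyr substitutes q_C(q_Z) into its own profit: π_Z = q_Z(199 - 2q_Z - (192 - 2q_Z)/2) - 63q_Z = (103 - q_Z)q_Z - 63q_Z.
Maximising: ∂π_Z/∂q_Z = 40 - 2q_Z = 0, giving q_Z = 20.
Then q_C = (192 - 2·20)/4 = 38.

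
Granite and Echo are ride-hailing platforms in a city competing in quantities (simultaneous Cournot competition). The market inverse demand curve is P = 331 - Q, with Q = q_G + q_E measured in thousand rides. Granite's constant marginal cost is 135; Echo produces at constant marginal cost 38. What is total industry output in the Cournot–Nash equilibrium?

163

Granite's profit: π_G = (331 - Q)q_G - (135q_G). Setting ∂π_G/∂q_G = 0: 196 - 2q_G - (q_E) = 0.
Echo's profit: π_E = (331 - Q)q_E - (38q_E). Setting ∂π_E/∂q_E = 0: 293 - 2q_E - (q_G) = 0.
Rearranging gives the reaction functions q_G = (196 - q_E)/2 and q_E = (293 - q_G)/2.
Solving the pair: q_G = 33, q_E = 130.
Total output Q = 33 + 130 = 163.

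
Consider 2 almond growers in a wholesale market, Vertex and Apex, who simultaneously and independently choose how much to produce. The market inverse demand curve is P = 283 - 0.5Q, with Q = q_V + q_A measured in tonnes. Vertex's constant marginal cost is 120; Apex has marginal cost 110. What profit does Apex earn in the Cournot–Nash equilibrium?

7442

Vertex's profit: π_V = (283 - 0.5Q)q_V - (120q_V). Setting ∂π_V/∂q_V = 0: 163 - q_V - (1/2)(q_A) = 0.
Apex's first-order condition: 173 - q_A - (1/2)(q_V) = 0.
So q_V = (163 - (1/2)q_A) and q_A = (173 - (1/2)q_V).
Solving the pair: q_V = 102, q_A = 122.
Price P = 283 - (1/2)·224 = 171.
Apex's profit: (171 - 110)·122 = 7442.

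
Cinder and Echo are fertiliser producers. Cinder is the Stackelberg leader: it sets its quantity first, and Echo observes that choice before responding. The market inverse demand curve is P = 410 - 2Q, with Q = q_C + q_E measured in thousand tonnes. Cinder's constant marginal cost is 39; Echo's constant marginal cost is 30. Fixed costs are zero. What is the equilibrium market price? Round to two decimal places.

129.50

The follower Echo best-responds to any q_C: π_E = (410 - 2Q)q_E - 30q_E.
Setting the follower's marginal profit to zero, 380 - 2q_C - 4q_E = 0, i.e. q_E = (380 - 2q_C)/4.
The leader anticipates this reaction. Substituting into P = 410 - 2Q gives P = 220 - q_C, so π_C = (220 - q_C)q_C - 39q_C.
The leader's first-order condition 181 - 2q_C = 0 yields q_C = 181/2.
Then q_E = (380 - 2·(181/2))/4 = 199/4.
Total output Q = 561/4, so price P = 410 - 2·(561/4) = 259/2.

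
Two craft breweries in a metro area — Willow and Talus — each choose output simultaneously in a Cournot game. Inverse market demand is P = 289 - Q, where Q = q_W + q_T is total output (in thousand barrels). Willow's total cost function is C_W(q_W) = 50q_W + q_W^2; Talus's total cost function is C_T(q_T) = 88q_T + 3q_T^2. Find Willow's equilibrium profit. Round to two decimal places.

Willow's profit: π_W = (289 - Q)q_W - (50q_W + q_W²). Setting ∂π_W/∂q_W = 0: 239 - 4q_W - (q_T) = 0.
Talus's profit: π_T = (289 - Q)q_T - (88q_T + 3q_T²). Setting ∂π_T/∂q_T = 0: 201 - 8q_T - (q_W) = 0.
Best responses: q_W = (239 - q_T)/4, q_T = (201 - q_W)/8.
Solving the pair: q_W = 1711/31, q_T = 565/31.
Price P = 289 - 73.4194 = 215.5806.
Willow's profit: 215.5806·(1711/31) - 50·(1711/31) - (1711/31)² = 6092.6556.

6092.66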